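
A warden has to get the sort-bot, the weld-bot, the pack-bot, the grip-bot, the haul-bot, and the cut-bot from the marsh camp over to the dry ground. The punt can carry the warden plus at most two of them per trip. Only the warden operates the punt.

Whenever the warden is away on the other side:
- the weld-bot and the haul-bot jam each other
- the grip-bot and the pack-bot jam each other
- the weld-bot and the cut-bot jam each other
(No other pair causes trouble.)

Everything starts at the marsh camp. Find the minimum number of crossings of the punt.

Counting alone: the warden can take at most 2 across per trip to the dry ground, so moving all 6 needs at least 3 loaded trips out, with a return between consecutive ones — at least 5 crossings.
The safety rule pushes this higher. Following every safe sequence of crossings, the most of the 6 that can be at the dry ground as the punt arrives there on crossing 5 is 5 — never all 6.
So no plan with fewer than 7 crossings exists, and this one achieves 7:
1. Warden goes to the dry ground with the pack-bot and the weld-bot.
2. Warden goes back to the marsh camp alone.
3. Warden goes to the dry ground with the sort-bot.
4. Warden goes back to the marsh camp alone.
5. Warden goes to the dry ground with the cut-bot and the haul-bot.
6. Warden goes back to the marsh camp with the weld-bot.
7. Warden goes to the dry ground with the grip-bot and the weld-bot.

7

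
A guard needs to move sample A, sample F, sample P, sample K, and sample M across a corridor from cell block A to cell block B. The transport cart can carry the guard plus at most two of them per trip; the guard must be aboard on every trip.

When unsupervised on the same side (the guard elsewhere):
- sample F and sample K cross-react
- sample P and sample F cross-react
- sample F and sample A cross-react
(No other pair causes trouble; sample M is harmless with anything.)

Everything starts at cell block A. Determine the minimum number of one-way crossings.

Counting alone: the guard can take at most 2 across per trip to cell block B, so moving all 5 needs at least 3 loaded trips out, with a return between consecutive ones — at least 5 crossings.
The plan below uses exactly 5 crossings, so it is optimal:
1. Guard goes to cell block B with sample A and sample F.  [cell block A: sample K, sample M, sample P | cell block B: sample A, sample F]
2. Guard goes back to cell block A with sample F.  [cell block A: sample F, sample K, sample M, sample P | cell block B: sample A]
3. Guard goes to cell block B with sample K and sample P.  [cell block A: sample F, sample M | cell block B: sample A, sample K, sample P]
4. Guard goes back to cell block A alone.  [cell block A: sample F, sample M | cell block B: sample A, sample K, sample P]
5. Guard goes to cell block B with sample F and sample M.  [cell block A: — | cell block B: sample A, sample F, sample K, sample M, sample P]

5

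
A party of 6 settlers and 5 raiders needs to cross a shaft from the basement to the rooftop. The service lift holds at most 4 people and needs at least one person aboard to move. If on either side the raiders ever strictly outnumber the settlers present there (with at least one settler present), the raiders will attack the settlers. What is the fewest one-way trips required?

Counting alone: each trip to the rooftop takes at most 4 across and each return brings at least 1 back, so after t trips out (and t−1 returns) at most 4t − (t−1) of the 11 are across; that first reaches 11 at t = 4, so at least 7 crossings are needed.
The plan below uses exactly 7 crossings, so it is optimal:
1. 2 raiders → the rooftop.  (the basement: 6S 3R; the rooftop: 0S 2R)
2. 1 raider ← the basement.  (the basement: 6S 4R; the rooftop: 0S 1R)
3. 4 raiders → the rooftop.  (the basement: 6S 0R; the rooftop: 0S 5R)
4. 1 raider ← the basement.  (the basement: 6S 1R; the rooftop: 0S 4R)
5. 4 settlers → the rooftop.  (the basement: 2S 1R; the rooftop: 4S 4R)
6. 1 raider ← the basement.  (the basement: 2S 2R; the rooftop: 4S 3R)
7. 2 settlers and 2 raiders → the rooftop.  (the basement: 0S 0R; the rooftop: 6S 5R)

7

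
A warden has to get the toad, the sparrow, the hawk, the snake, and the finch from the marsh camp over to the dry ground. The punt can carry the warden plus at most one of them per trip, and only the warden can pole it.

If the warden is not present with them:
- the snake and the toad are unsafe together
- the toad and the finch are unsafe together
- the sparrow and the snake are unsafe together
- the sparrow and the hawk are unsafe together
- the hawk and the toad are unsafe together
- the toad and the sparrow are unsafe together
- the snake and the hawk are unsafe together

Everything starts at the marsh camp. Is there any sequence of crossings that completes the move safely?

Whatever the first load, the items left behind include a forbidden pair without the warden. No opening move is safe, so no plan exists.

No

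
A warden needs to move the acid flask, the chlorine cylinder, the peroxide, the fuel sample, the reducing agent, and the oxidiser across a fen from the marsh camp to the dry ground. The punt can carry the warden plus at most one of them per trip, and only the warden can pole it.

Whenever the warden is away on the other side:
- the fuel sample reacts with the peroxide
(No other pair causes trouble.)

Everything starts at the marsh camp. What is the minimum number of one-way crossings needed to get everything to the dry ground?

11

Counting alone: the warden can take at most 1 across per trip to the dry ground, so moving all 6 needs at least 6 loaded trips out, with a return between consecutive ones — at least 11 crossings.
The plan below uses exactly 11 crossings, so it is optimal:
1. Warden goes to the dry ground with the peroxide.
2. Warden goes back to the marsh camp alone.
3. Warden goes to the dry ground with the acid flask.
4. Warden goes back to the marsh camp alone.
5. Warden goes to the dry ground with the chlorine cylinder.
6. Warden goes back to the marsh camp alone.
7. Warden goes to the dry ground with the reducing agent.
8. Warden goes back to the marsh camp alone.
9. Warden goes to the dry ground with the oxidiser.
10. Warden goes back to the marsh camp alone.
11. Warden goes to the dry ground with the fuel sample.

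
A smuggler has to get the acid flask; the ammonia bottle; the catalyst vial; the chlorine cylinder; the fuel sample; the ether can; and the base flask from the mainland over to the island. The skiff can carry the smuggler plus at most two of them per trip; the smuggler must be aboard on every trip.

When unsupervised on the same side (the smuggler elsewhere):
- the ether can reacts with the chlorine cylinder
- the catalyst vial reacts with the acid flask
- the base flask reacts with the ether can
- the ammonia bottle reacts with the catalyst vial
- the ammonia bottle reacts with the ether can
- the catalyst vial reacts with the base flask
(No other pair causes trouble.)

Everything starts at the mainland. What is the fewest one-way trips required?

9

Counting alone: the smuggler can take at most 2 across per trip to the island, so moving all 7 needs at least 4 loaded trips out, with a return between consecutive ones — at least 7 crossings.
The safety rule pushes this higher. Following every safe sequence of crossings, the most of the 7 that can be at the island as the skiff arrives there on crossing 7 is 6 — never all 7.
So no plan with fewer than 9 crossings exists, and this one achieves 9:
1. Smuggler goes to the island with the catalyst vial and the ether can.  [the mainland: the acid flask, the ammonia bottle, the base flask, the chlorine cylinder, the fuel sample | the island: the catalyst vial, the ether can]
2. Smuggler goes back to the mainland alone.  [the mainland: the acid flask, the ammonia bottle, the base flask, the chlorine cylinder, the fuel sample | the island: the catalyst vial, the ether can]
3. Smuggler goes to the island with the acid flask.  [the mainland: the ammonia bottle, the base flask, the chlorine cylinder, the fuel sample | the island: the acid flask, the catalyst vial, the ether can]
4. Smuggler goes back to the mainland with the catalyst vial.  [the mainland: the ammonia bottle, the base flask, the catalyst vial, the chlorine cylinder, the fuel sample | the island: the acid flask, the ether can]
5. Smuggler goes to the island with the ammonia bottle and the base flask.  [the mainland: the catalyst vial, the chlorine cylinder, the fuel sample | the island: the acid flask, the ammonia bottle, the base flask, the ether can]
6. Smuggler goes back to the mainland with the ether can.  [the mainland: the catalyst vial, the chlorine cylinder, the ether can, the fuel sample | the island: the acid flask, the ammonia bottle, the base flask]
7. Smuggler goes to the island with the chlorine cylinder and the fuel sample.  [the mainland: the catalyst vial, the ether can | the island: the acid flask, the ammonia bottle, the base flask, the chlorine cylinder, the fuel sample]
8. Smuggler goes back to the mainland alone.  [the mainland: the catalyst vial, the ether can | the island: the acid flask, the ammonia bottle, the base flask, the chlorine cylinder, the fuel sample]
9. Smuggler goes to the island with the catalyst vial and the ether can.  [the mainland: — | the island: the acid flask, the ammonia bottle, the base flask, the catalyst vial, the chlorine cylinder, the ether can, the fuel sample]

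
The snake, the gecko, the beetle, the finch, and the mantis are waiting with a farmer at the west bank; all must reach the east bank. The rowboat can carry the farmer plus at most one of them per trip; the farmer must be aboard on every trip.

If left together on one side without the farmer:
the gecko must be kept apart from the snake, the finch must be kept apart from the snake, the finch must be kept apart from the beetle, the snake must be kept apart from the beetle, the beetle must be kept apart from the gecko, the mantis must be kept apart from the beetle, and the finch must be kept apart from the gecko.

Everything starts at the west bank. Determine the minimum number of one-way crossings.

Whatever the first load, the items left behind include a forbidden pair without the farmer. No opening move is safe, so no plan exists.

impossible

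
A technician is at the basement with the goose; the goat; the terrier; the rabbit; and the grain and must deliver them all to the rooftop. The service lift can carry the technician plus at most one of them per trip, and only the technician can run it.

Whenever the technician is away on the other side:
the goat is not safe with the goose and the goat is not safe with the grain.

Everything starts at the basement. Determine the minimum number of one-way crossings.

Counting alone: the technician can take at most 1 across per trip to the rooftop, so moving all 5 needs at least 5 loaded trips out, with a return between consecutive ones — at least 9 crossings.
The safety rule pushes this higher. Following every safe sequence of crossings, the most of the 5 that can be at the rooftop as the service lift arrives there on crossing 9 is 4 — never all 5.
So no plan with fewer than 11 crossings exists, and this one achieves 11:
1. Technician goes to the rooftop with the goat.
2. Technician goes back to the basement alone.
3. Technician goes to the rooftop with the goose.
4. Technician goes back to the basement with the goat.
5. Technician goes to the rooftop with the grain.
6. Technician goes back to the basement alone.
7. Technician goes to the rooftop with the terrier.
8. Technician goes back to the basement alone.
9. Technician goes to the rooftop with the rabbit.
10. Technician goes back to the basement alone.
11. Technician goes to the rooftop with the goat.

11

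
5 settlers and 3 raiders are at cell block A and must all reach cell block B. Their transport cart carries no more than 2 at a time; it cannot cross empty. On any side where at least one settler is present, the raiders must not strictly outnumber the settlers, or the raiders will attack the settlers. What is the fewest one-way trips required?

Counting alone: each trip to cell block B takes at most 2 across and each return brings at least 1 back, so after t trips out (and t−1 returns) at most 2t − (t−1) of the 8 are across; that first reaches 8 at t = 7, so at least 13 crossings are needed.
The plan below uses exactly 13 crossings, so it is optimal:
1. 2 raiders → cell block B.  (cell block A: 5S 1R; cell block B: 0S 2R)
2. 1 raider ← cell block A.  (cell block A: 5S 2R; cell block B: 0S 1R)
3. 2 raiders → cell block B.  (cell block A: 5S 0R; cell block B: 0S 3R)
4. 1 raider ← cell block A.  (cell block A: 5S 1R; cell block B: 0S 2R)
5. 2 settlers → cell block B.  (cell block A: 3S 1R; cell block B: 2S 2R)
6. 1 raider ← cell block A.  (cell block A: 3S 2R; cell block B: 2S 1R)
7. 1 settler and 1 raider → cell block B.  (cell block A: 2S 1R; cell block B: 3S 2R)
8. 1 raider ← cell block A.  (cell block A: 2S 2R; cell block B: 3S 1R)
9. 2 raiders → cell block B.  (cell block A: 2S 0R; cell block B: 3S 3R)
10. 1 raider ← cell block A.  (cell block A: 2S 1R; cell block B: 3S 2R)
11. 1 settler and 1 raider → cell block B.  (cell block A: 1S 0R; cell block B: 4S 3R)
12. 1 raider ← cell block A.  (cell block A: 1S 1R; cell block B: 4S 2R)
13. 1 settler and 1 raider → cell block B.  (cell block A: 0S 0R; cell block B: 5S 3R)

13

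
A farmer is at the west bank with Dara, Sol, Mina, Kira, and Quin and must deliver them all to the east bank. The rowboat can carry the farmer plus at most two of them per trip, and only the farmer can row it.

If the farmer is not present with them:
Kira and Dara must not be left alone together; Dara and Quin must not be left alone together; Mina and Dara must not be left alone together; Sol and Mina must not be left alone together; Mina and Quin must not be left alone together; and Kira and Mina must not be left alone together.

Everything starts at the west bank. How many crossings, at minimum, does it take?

Counting alone: the farmer can take at most 2 across per trip to the east bank, so moving all 5 needs at least 3 loaded trips out, with a return between consecutive ones — at least 5 crossings.
The safety rule pushes this higher. Following every safe sequence of crossings, the most of the 5 that can be at the east bank as the rowboat arrives there on crossing 5 is 4 — never all 5.
So no plan with fewer than 7 crossings exists, and this one achieves 7:
1. Farmer goes to the east bank with Dara and Mina.  [the west bank: Kira, Quin, Sol | the east bank: Dara, Mina]
2. Farmer goes back to the west bank with Dara.  [the west bank: Dara, Kira, Quin, Sol | the east bank: Mina]
3. Farmer goes to the east bank with Dara and Sol.  [the west bank: Kira, Quin | the east bank: Dara, Mina, Sol]
4. Farmer goes back to the west bank with Mina.  [the west bank: Kira, Mina, Quin | the east bank: Dara, Sol]
5. Farmer goes to the east bank with Kira and Quin.  [the west bank: Mina | the east bank: Dara, Kira, Quin, Sol]
6. Farmer goes back to the west bank with Dara.  [the west bank: Dara, Mina | the east bank: Kira, Quin, Sol]
7. Farmer goes to the east bank with Dara and Mina.  [the west bank: — | the east bank: Dara, Kira, Mina, Quin, Sol]

7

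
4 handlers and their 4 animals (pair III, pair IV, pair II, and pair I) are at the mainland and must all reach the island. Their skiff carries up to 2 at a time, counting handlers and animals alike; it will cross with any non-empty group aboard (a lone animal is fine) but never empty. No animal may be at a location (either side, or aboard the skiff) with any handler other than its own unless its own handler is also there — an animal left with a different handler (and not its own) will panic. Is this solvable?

No

Following every safe sequence of crossings from the start, the most of the 8 that can be at the island as the skiff arrives there on crossings 1, 3, 5 is 2, 3, 4 respectively; the best ever achieved is 4 of 8.
From crossing 7 on, no configuration arises that was not already reachable earlier: only 44 distinct safe configurations (who is on which side, and where the skiff is) can ever be reached, none of them has everyone across, and every continuation just revisits them. So no valid plan exists.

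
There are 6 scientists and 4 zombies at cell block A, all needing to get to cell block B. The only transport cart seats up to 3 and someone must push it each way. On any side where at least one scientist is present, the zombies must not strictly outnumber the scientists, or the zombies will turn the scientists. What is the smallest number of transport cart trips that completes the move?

Counting alone: each trip to cell block B takes at most 3 across and each return brings at least 1 back, so after t trips out (and t−1 returns) at most 3t − (t−1) of the 10 are across; that first reaches 10 at t = 5, so at least 9 crossings are needed.
The plan below uses exactly 9 crossings, so it is optimal:
1. 2 zombies → cell block B.  (cell block A: 6S 2Z; cell block B: 0S 2Z)
2. 1 zombie ← cell block A.  (cell block A: 6S 3Z; cell block B: 0S 1Z)
3. 3 zombies → cell block B.  (cell block A: 6S 0Z; cell block B: 0S 4Z)
4. 1 zombie ← cell block A.  (cell block A: 6S 1Z; cell block B: 0S 3Z)
5. 3 scientists → cell block B.  (cell block A: 3S 1Z; cell block B: 3S 3Z)
6. 1 zombie ← cell block A.  (cell block A: 3S 2Z; cell block B: 3S 2Z)
7. 1 scientist and 2 zombies → cell block B.  (cell block A: 2S 0Z; cell block B: 4S 4Z)
8. 1 zombie ← cell block A.  (cell block A: 2S 1Z; cell block B: 4S 3Z)
9. 2 scientists and 1 zombie → cell block B.  (cell block A: 0S 0Z; cell block B: 6S 4Z)

9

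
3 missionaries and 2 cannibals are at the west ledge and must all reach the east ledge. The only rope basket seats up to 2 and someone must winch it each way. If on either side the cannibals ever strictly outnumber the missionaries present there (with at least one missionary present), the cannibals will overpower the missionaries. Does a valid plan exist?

Yes

1. 2 cannibals → the east ledge.  (the west ledge: 3M 0C; the east ledge: 0M 2C)
2. 1 cannibal ← the west ledge.  (the west ledge: 3M 1C; the east ledge: 0M 1C)
3. 2 missionaries → the east ledge.  (the west ledge: 1M 1C; the east ledge: 2M 1C)
4. 1 missionary ← the west ledge.  (the west ledge: 2M 1C; the east ledge: 1M 1C)
5. 1 missionary and 1 cannibal → the east ledge.  (the west ledge: 1M 0C; the east ledge: 2M 2C)
6. 1 cannibal ← the west ledge.  (the west ledge: 1M 1C; the east ledge: 2M 1C)
7. 1 missionary and 1 cannibal → the east ledge.  (the west ledge: 0M 0C; the east ledge: 3M 2C)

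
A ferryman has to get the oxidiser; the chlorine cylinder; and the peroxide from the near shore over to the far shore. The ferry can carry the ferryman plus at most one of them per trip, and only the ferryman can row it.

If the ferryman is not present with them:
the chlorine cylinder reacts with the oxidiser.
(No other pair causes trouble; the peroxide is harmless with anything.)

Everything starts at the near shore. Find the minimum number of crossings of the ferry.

5

Counting alone: the ferryman can take at most 1 across per trip to the far shore, so moving all 3 needs at least 3 loaded trips out, with a return between consecutive ones — at least 5 crossings.
The plan below uses exactly 5 crossings, so it is optimal:
1. Ferryman goes to the far shore with the oxidiser.  [the near shore: the chlorine cylinder, the peroxide | the far shore: the oxidiser]
2. Ferryman goes back to the near shore alone.  [the near shore: the chlorine cylinder, the peroxide | the far shore: the oxidiser]
3. Ferryman goes to the far shore with the peroxide.  [the near shore: the chlorine cylinder | the far shore: the oxidiser, the peroxide]
4. Ferryman goes back to the near shore alone.  [the near shore: the chlorine cylinder | the far shore: the oxidiser, the peroxide]
5. Ferryman goes to the far shore with the chlorine cylinder.  [the near shore: — | the far shore: the chlorine cylinder, the oxidiser, the peroxide]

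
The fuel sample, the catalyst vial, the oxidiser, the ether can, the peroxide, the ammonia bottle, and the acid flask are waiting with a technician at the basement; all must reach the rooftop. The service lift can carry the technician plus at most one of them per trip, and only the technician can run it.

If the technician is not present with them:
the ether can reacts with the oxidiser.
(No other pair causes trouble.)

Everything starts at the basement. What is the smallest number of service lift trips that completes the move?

Counting alone: the technician can take at most 1 across per trip to the rooftop, so moving all 7 needs at least 7 loaded trips out, with a return between consecutive ones — at least 13 crossings.
The plan below uses exactly 13 crossings, so it is optimal:
1. Technician goes to the rooftop with the oxidiser.  [the basement: the acid flask, the ammonia bottle, the catalyst vial, the ether can, the fuel sample, the peroxide | the rooftop: the oxidiser]
2. Technician goes back to the basement alone.  [the basement: the acid flask, the ammonia bottle, the catalyst vial, the ether can, the fuel sample, the peroxide | the rooftop: the oxidiser]
3. Technician goes to the rooftop with the fuel sample.  [the basement: the acid flask, the ammonia bottle, the catalyst vial, the ether can, the peroxide | the rooftop: the fuel sample, the oxidiser]
4. Technician goes back to the basement alone.  [the basement: the acid flask, the ammonia bottle, the catalyst vial, the ether can, the peroxide | the rooftop: the fuel sample, the oxidiser]
5. Technician goes to the rooftop with the catalyst vial.  [the basement: the acid flask, the ammonia bottle, the ether can, the peroxide | the rooftop: the catalyst vial, the fuel sample, the oxidiser]
6. Technician goes back to the basement alone.  [the basement: the acid flask, the ammonia bottle, the ether can, the peroxide | the rooftop: the catalyst vial, the fuel sample, the oxidiser]
7. Technician goes to the rooftop with the peroxide.  [the basement: the acid flask, the ammonia bottle, the ether can | the rooftop: the catalyst vial, the fuel sample, the oxidiser, the peroxide]
8. Technician goes back to the basement alone.  [the basement: the acid flask, the ammonia bottle, the ether can | the rooftop: the catalyst vial, the fuel sample, the oxidiser, the peroxide]
9. Technician goes to the rooftop with the ammonia bottle.  [the basement: the acid flask, the ether can | the rooftop: the ammonia bottle, the catalyst vial, the fuel sample, the oxidiser, the peroxide]
10. Technician goes back to the basement alone.  [the basement: the acid flask, the ether can | the rooftop: the ammonia bottle, the catalyst vial, the fuel sample, the oxidiser, the peroxide]
11. Technician goes to the rooftop with the acid flask.  [the basement: the ether can | the rooftop: the acid flask, the ammonia bottle, the catalyst vial, the fuel sample, the oxidiser, the peroxide]
12. Technician goes back to the basement alone.  [the basement: the ether can | the rooftop: the acid flask, the ammonia bottle, the catalyst vial, the fuel sample, the oxidiser, the peroxide]
13. Technician goes to the rooftop with the ether can.  [the basement: — | the rooftop: the acid flask, the ammonia bottle, the catalyst vial, the ether can, the fuel sample, the oxidiser, the peroxide]

13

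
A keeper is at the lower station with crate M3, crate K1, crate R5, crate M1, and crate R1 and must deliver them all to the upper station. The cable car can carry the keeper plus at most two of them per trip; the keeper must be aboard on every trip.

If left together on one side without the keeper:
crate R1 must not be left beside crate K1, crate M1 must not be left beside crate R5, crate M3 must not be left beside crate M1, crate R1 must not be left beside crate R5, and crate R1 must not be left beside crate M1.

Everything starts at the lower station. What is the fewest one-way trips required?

7

Counting alone: the keeper can take at most 2 across per trip to the upper station, so moving all 5 needs at least 3 loaded trips out, with a return between consecutive ones — at least 5 crossings.
The safety rule pushes this higher. Following every safe sequence of crossings, the most of the 5 that can be at the upper station as the cable car arrives there on crossing 5 is 4 — never all 5.
So no plan with fewer than 7 crossings exists, and this one achieves 7:
1. Keeper goes to the upper station with crate M1 and crate R1.  [the lower station: crate K1, crate M3, crate R5 | the upper station: crate M1, crate R1]
2. Keeper goes back to the lower station with crate M1.  [the lower station: crate K1, crate M1, crate M3, crate R5 | the upper station: crate R1]
3. Keeper goes to the upper station with crate M3 and crate R5.  [the lower station: crate K1, crate M1 | the upper station: crate M3, crate R1, crate R5]
4. Keeper goes back to the lower station with crate R5.  [the lower station: crate K1, crate M1, crate R5 | the upper station: crate M3, crate R1]
5. Keeper goes to the upper station with crate K1 and crate R5.  [the lower station: crate M1 | the upper station: crate K1, crate M3, crate R1, crate R5]
6. Keeper goes back to the lower station with crate R1.  [the lower station: crate M1, crate R1 | the upper station: crate K1, crate M3, crate R5]
7. Keeper goes to the upper station with crate M1 and crate R1.  [the lower station: — | the upper station: crate K1, crate M1, crate M3, crate R1, crate R5]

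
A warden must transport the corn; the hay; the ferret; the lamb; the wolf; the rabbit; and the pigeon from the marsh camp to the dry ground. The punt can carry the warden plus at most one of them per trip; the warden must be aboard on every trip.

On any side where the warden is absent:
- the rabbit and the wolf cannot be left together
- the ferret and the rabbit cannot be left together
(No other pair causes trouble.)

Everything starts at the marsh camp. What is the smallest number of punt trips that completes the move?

Counting alone: the warden can take at most 1 across per trip to the dry ground, so moving all 7 needs at least 7 loaded trips out, with a return between consecutive ones — at least 13 crossings.
The safety rule pushes this higher. Following every safe sequence of crossings, the most of the 7 that can be at the dry ground as the punt arrives there on crossing 13 is 6 — never all 7.
So no plan with fewer than 15 crossings exists, and this one achieves 15:
1. Warden goes to the dry ground with the rabbit.
2. Warden goes back to the marsh camp alone.
3. Warden goes to the dry ground with the corn.
4. Warden goes back to the marsh camp alone.
5. Warden goes to the dry ground with the hay.
6. Warden goes back to the marsh camp alone.
7. Warden goes to the dry ground with the ferret.
8. Warden goes back to the marsh camp with the rabbit.
9. Warden goes to the dry ground with the wolf.
10. Warden goes back to the marsh camp alone.
11. Warden goes to the dry ground with the lamb.
12. Warden goes back to the marsh camp alone.
13. Warden goes to the dry ground with the pigeon.
14. Warden goes back to the marsh camp alone.
15. Warden goes to the dry ground with the rabbit.

15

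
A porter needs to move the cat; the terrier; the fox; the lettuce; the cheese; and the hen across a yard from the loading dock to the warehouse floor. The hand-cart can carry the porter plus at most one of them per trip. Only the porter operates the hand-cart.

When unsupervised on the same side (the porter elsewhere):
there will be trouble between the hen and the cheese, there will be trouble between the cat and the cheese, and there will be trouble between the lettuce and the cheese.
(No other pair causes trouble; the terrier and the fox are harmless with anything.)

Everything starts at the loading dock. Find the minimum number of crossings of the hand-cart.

Following every safe sequence of crossings from the start, the most of the 6 that can be at the warehouse floor as the hand-cart arrives there on crossings 1, 3, 5, 7 is 1, 2, 3, 4 respectively; the best ever achieved is 4 of 6.
From crossing 9 on, no configuration arises that was not already reachable earlier: only 36 distinct safe configurations (who is on which side, and where the hand-cart is) can ever be reached, none of them has everyone across, and every continuation just revisits them. So no valid plan exists.

impossible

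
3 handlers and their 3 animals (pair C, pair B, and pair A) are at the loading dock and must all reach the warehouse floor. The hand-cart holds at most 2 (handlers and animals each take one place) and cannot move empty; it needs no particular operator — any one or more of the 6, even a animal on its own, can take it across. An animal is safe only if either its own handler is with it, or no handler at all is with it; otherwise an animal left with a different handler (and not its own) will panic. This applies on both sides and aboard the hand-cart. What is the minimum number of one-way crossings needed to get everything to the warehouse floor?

11

Counting alone: each trip to the warehouse floor takes at most 2 across and each return brings at least 1 back, so after t trips out (and t−1 returns) at most 2t − (t−1) of the 6 are across; that first reaches 6 at t = 5, so at least 9 crossings are needed.
The safety rule pushes this higher. Following every safe sequence of crossings, the most of the 6 that can be at the warehouse floor as the hand-cart arrives there on crossing 9 is 5 — never all 6.
So no plan with fewer than 11 crossings exists, and this one achieves 11:
1. animal C and handler C cross → the warehouse floor.
2. handler C crosses ← the loading dock.
3. animal A and animal B cross → the warehouse floor.
4. animal C crosses ← the loading dock.
5. handler A and handler B cross → the warehouse floor.
6. animal B and handler B cross ← the loading dock.
7. handler B and handler C cross → the warehouse floor.
8. animal A crosses ← the loading dock.
9. animal B and animal C cross → the warehouse floor.
10. handler A crosses ← the loading dock.
11. animal A and handler A cross → the warehouse floor.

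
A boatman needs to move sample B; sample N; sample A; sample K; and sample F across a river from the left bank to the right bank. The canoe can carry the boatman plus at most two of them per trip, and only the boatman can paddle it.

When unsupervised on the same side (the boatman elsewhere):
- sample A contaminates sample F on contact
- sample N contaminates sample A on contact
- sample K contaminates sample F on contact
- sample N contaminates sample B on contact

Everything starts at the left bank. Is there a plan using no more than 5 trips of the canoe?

Counting alone: the boatman can take at most 2 across per trip to the right bank, so moving all 5 needs at least 3 loaded trips out, with a return between consecutive ones — at least 5 crossings.
The safety rule pushes this higher. Following every safe sequence of crossings, the most of the 5 that can be at the right bank as the canoe arrives there on crossing 5 is 4 — never all 5.
So the move cannot be finished within 5 crossings. (The shortest complete plan takes 7:)
1. Boatman goes to the right bank with sample F and sample N.
2. Boatman goes back to the left bank alone.
3. Boatman goes to the right bank with sample B.
4. Boatman goes back to the left bank with sample N.
5. Boatman goes to the right bank with sample A and sample K.
6. Boatman goes back to the left bank with sample F.
7. Boatman goes to the right bank with sample F and sample N.

No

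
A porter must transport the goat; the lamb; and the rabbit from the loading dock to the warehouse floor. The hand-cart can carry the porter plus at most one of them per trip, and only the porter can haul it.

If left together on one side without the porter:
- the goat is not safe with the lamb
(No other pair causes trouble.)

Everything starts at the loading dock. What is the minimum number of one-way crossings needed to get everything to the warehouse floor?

Counting alone: the porter can take at most 1 across per trip to the warehouse floor, so moving all 3 needs at least 3 loaded trips out, with a return between consecutive ones — at least 5 crossings.
The plan below uses exactly 5 crossings, so it is optimal:
1. Porter goes to the warehouse floor with the goat.
2. Porter goes back to the loading dock alone.
3. Porter goes to the warehouse floor with the rabbit.
4. Porter goes back to the loading dock alone.
5. Porter goes to the warehouse floor with the lamb.

5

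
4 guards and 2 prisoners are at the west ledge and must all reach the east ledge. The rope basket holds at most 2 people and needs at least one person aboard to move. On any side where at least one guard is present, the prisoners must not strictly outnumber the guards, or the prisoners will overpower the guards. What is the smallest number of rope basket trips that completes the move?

9

Counting alone: each trip to the east ledge takes at most 2 across and each return brings at least 1 back, so after t trips out (and t−1 returns) at most 2t − (t−1) of the 6 are across; that first reaches 6 at t = 5, so at least 9 crossings are needed.
The plan below uses exactly 9 crossings, so it is optimal:
1. 2 prisoners → the east ledge.  (the west ledge: 4G 0P; the east ledge: 0G 2P)
2. 1 prisoner ← the west ledge.  (the west ledge: 4G 1P; the east ledge: 0G 1P)
3. 2 guards → the east ledge.  (the west ledge: 2G 1P; the east ledge: 2G 1P)
4. 1 prisoner ← the west ledge.  (the west ledge: 2G 2P; the east ledge: 2G 0P)
5. 2 prisoners → the east ledge.  (the west ledge: 2G 0P; the east ledge: 2G 2P)
6. 1 prisoner ← the west ledge.  (the west ledge: 2G 1P; the east ledge: 2G 1P)
7. 1 guard and 1 prisoner → the east ledge.  (the west ledge: 1G 0P; the east ledge: 3G 2P)
8. 1 prisoner ← the west ledge.  (the west ledge: 1G 1P; the east ledge: 3G 1P)
9. 1 guard and 1 prisoner → the east ledge.  (the west ledge: 0G 0P; the east ledge: 4G 2P)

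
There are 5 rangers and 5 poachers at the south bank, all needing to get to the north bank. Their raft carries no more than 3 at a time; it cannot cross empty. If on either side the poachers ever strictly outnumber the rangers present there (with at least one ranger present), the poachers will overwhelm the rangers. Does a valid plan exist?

Yes

1. 2 poachers → the north bank.  (the south bank: 5R 3P; the north bank: 0R 2P)
2. 1 poacher ← the south bank.  (the south bank: 5R 4P; the north bank: 0R 1P)
3. 3 poachers → the north bank.  (the south bank: 5R 1P; the north bank: 0R 4P)
4. 1 poacher ← the south bank.  (the south bank: 5R 2P; the north bank: 0R 3P)
5. 3 rangers → the north bank.  (the south bank: 2R 2P; the north bank: 3R 3P)
6. 1 ranger and 1 poacher ← the south bank.  (the south bank: 3R 3P; the north bank: 2R 2P)
7. 3 rangers → the north bank.  (the south bank: 0R 3P; the north bank: 5R 2P)
8. 1 poacher ← the south bank.  (the south bank: 0R 4P; the north bank: 5R 1P)
9. 2 poachers → the north bank.  (the south bank: 0R 2P; the north bank: 5R 3P)
10. 1 poacher ← the south bank.  (the south bank: 0R 3P; the north bank: 5R 2P)
11. 3 poachers → the north bank.  (the south bank: 0R 0P; the north bank: 5R 5P)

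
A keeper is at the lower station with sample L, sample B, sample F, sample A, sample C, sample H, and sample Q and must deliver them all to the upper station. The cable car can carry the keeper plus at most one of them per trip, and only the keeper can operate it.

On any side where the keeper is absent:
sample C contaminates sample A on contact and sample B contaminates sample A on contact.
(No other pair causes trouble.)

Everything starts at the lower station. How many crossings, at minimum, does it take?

15

Counting alone: the keeper can take at most 1 across per trip to the upper station, so moving all 7 needs at least 7 loaded trips out, with a return between consecutive ones — at least 13 crossings.
The safety rule pushes this higher. Following every safe sequence of crossings, the most of the 7 that can be at the upper station as the cable car arrives there on crossing 13 is 6 — never all 7.
So no plan with fewer than 15 crossings exists, and this one achieves 15:
1. Keeper goes to the upper station with sample A.
2. Keeper goes back to the lower station alone.
3. Keeper goes to the upper station with sample L.
4. Keeper goes back to the lower station alone.
5. Keeper goes to the upper station with sample B.
6. Keeper goes back to the lower station with sample A.
7. Keeper goes to the upper station with sample C.
8. Keeper goes back to the lower station alone.
9. Keeper goes to the upper station with sample F.
10. Keeper goes back to the lower station alone.
11. Keeper goes to the upper station with sample H.
12. Keeper goes back to the lower station alone.
13. Keeper goes to the upper station with sample Q.
14. Keeper goes back to the lower station alone.
15. Keeper goes to the upper station with sample A.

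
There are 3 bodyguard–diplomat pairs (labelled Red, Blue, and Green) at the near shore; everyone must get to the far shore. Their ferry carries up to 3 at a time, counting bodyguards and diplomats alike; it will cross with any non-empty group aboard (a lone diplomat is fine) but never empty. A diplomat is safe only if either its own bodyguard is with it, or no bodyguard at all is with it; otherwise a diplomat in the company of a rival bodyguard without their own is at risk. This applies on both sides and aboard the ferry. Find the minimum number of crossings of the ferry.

Counting alone: each trip to the far shore takes at most 3 across and each return brings at least 1 back, so after t trips out (and t−1 returns) at most 3t − (t−1) of the 6 are across; that first reaches 6 at t = 3, so at least 5 crossings are needed.
The plan below uses exactly 5 crossings, so it is optimal:
1. bodyguard Red and diplomat Red cross → the far shore.
2. bodyguard Red crosses ← the near shore.
3. bodyguard Blue, bodyguard Green, and bodyguard Red cross → the far shore.
4. diplomat Red crosses ← the near shore.
5. diplomat Blue, diplomat Green, and diplomat Red cross → the far shore.

5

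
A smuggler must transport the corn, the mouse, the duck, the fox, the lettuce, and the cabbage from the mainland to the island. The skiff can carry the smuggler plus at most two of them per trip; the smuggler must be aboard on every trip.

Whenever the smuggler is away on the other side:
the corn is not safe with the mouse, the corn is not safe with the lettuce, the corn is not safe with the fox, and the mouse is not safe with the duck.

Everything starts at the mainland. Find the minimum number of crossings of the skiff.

7

Counting alone: the smuggler can take at most 2 across per trip to the island, so moving all 6 needs at least 3 loaded trips out, with a return between consecutive ones — at least 5 crossings.
The safety rule pushes this higher. Following every safe sequence of crossings, the most of the 6 that can be at the island as the skiff arrives there on crossing 5 is 5 — never all 6.
So no plan with fewer than 7 crossings exists, and this one achieves 7:
1. Smuggler goes to the island with the corn and the mouse.  [the mainland: the cabbage, the duck, the fox, the lettuce | the island: the corn, the mouse]
2. Smuggler goes back to the mainland with the corn.  [the mainland: the cabbage, the corn, the duck, the fox, the lettuce | the island: the mouse]
3. Smuggler goes to the island with the corn and the fox.  [the mainland: the cabbage, the duck, the lettuce | the island: the corn, the fox, the mouse]
4. Smuggler goes back to the mainland with the corn.  [the mainland: the cabbage, the corn, the duck, the lettuce | the island: the fox, the mouse]
5. Smuggler goes to the island with the cabbage and the lettuce.  [the mainland: the corn, the duck | the island: the cabbage, the fox, the lettuce, the mouse]
6. Smuggler goes back to the mainland alone.  [the mainland: the corn, the duck | the island: the cabbage, the fox, the lettuce, the mouse]
7. Smuggler goes to the island with the corn and the duck.  [the mainland: — | the island: the cabbage, the corn, the duck, the fox, the lettuce, the mouse]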